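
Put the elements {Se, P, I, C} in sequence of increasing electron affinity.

Electron affinity generally becomes more exothermic across a period toward the halogens and less exothermic down a group.
A diagonal step moves right (one effect) and down (the opposite effect) at once.
C > P: the two effects oppose for this pair; the down-group effect wins (122 vs 72 kJ/mol).
Se > C: the two effects oppose for this pair; the across-period effect wins (195 vs 122 kJ/mol).
I > Se: period and group pull opposite ways; the across-period shift dominates (295 vs 195 kJ/mol).
Approximate values (kJ/mol): C 122, P 72, Se 195, I 295.
So from lowest to highest: P < C < Se < I.

P, C, Se, I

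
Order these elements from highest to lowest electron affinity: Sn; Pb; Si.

Si is in period 3, group 14; Sn is in period 5, group 14; Pb is in period 6, group 14.
Adding an electron releases more energy for atoms nearer the top right (short of the noble gases).
All are in group 14, so electron affinity increases up the group.
So from highest to lowest: Si > Sn > Pb.

Si > Sn > Pb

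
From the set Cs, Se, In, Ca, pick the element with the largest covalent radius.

Ca is in period 4, group 2; Se is in period 4, group 16; In is in period 5, group 13; Cs is in period 6, group 1.
Moving right in a period, electrons are added to the same shell under a stronger nuclear pull, so atoms get smaller; moving down, a new shell is opened and atoms get larger.
These span different periods and groups, so the two trends combine.
In > Se: both effects reinforce here, so In is clearly the larger of the two.
Ca > In: period and group pull opposite ways; the across-period shift dominates (171 vs 142 pm).
Cs > Ca: relative to Ca, both the across-period and down-group shifts push Cs's atomic radius up.
Tabulated atomic radius (pm): Ca 171, Se 116, In 142, Cs 232.
The largest covalent radius among these belongs to Cs.

Cs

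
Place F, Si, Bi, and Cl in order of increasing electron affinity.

F is in period 2, group 17; Si is in period 3, group 14; Cl is in period 3, group 17; Bi is in period 6, group 15.
EA tends to increase across a period and decrease down a group, though the pattern is less regular than for IE or radius.
Here both period and group differ, so the two effects have to be weighed against each other.
Si > Bi: the two effects oppose for this pair; the down-group effect wins (134 vs 91 kJ/mol).
F > Si: relative to Si, both the across-period and down-group shifts push F's electron affinity up.
Cl > F: this pair runs against the simple trend — see the exception note.
Note the exception: Cl has a higher electron affinity than F, contrary to the simple trend — F's small 2p subshell makes the incoming electron feel strong e⁻–e⁻ repulsion, so Cl actually releases more energy on gaining an electron.
Tabulated electron affinity (kJ/mol): F 328, Si 134, Cl 349, Bi 91.
So from lowest to highest: Bi < Si < F < Cl.

Bi, Si, F, Cl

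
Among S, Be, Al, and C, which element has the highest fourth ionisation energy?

Be

The fourth ionization energy removes an electron from the +3 ion. For each element: S³⁺ still has 3 valence electrons; Be³⁺ is already 1 electron into the core; Al³⁺ is the bare [Ne] core; C³⁺ still has 1 valence electron.
Core electrons are held far more tightly than valence electrons, so Al and Be top the IE_4 order.
Valence configurations: S³⁺ [Ne]3s²3p¹, C³⁺ [He]2s¹.
The numbers (kJ/mol): S 4556, Be 21007, Al 11577, C 6223.
Putting it together, IE_4: S < C < Al < Be.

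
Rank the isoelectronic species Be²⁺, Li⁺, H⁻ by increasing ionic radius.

All of these have 2 electrons, so size is governed by nuclear charge alone: the more protons, the stronger the pull on the same electron cloud, and the smaller the ion.
Nuclear charges: Be²⁺ (Z=4), Li⁺ (Z=3), H⁻ (Z=1).
Smallest to largest: Be²⁺ < Li⁺ < H⁻.

Be²⁺, Li⁺, H⁻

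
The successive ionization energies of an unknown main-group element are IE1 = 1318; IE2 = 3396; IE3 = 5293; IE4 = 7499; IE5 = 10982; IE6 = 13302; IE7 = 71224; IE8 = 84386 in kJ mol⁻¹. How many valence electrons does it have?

6

Look for the largest jump between consecutive ionization energies: IE7/IE6 ≈ 5.4, far larger than any earlier ratio.
That jump marks the point where a core electron is being removed. So the atom has 6 valence electrons.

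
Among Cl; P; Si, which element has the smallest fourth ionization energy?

Si

IE_4 is the cost of taking one more electron from the +3 cation: Cl³⁺ still has 4 valence electrons; P³⁺ still has 2 valence electrons; Si³⁺ still has 1 valence electron.
All are still removing valence electrons, so compare the +3 ions as you would atoms: IE_4 generally rises across a period (higher Z_eff) and falls down a group (larger shell), subject to the usual subshell exceptions.
Valence configurations: Cl³⁺ [Ne]3s²3p², P³⁺ [Ne]3s², Si³⁺ [Ne]3s¹.
Approximate IE_4 values (kJ/mol): Cl 5159, P 4964, Si 4356.
So the fourth ionization energies run Si < P < Cl.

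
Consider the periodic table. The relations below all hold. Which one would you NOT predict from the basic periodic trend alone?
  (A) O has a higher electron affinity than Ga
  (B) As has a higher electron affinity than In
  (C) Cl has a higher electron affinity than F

(C)

The general trend: electron affinity increases across a period and decreases down a group.
(A) O (period 2, group 16) vs Ga (period 4, group 13): the stated order agrees with the simple trend.
(B) As (period 4, group 15) vs In (period 5, group 13): the stated order agrees with the simple trend.
(C) Cl (period 3, group 17) vs F (period 2, group 17): the stated order contradicts the simple trend.
The exception is (C): F's small 2p subshell makes the incoming electron feel strong e⁻–e⁻ repulsion, so Cl actually releases more energy on gaining an electron.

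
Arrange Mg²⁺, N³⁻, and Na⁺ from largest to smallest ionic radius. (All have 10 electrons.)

N³⁻ > Na⁺ > Mg²⁺

All of these have 10 electrons, so size is governed by nuclear charge alone: the more protons, the stronger the pull on the same electron cloud, and the smaller the ion.
Nuclear charges: Mg²⁺ (Z=12), Na⁺ (Z=11), N³⁻ (Z=7).
Largest to smallest: N³⁻ > Na⁺ > Mg²⁺.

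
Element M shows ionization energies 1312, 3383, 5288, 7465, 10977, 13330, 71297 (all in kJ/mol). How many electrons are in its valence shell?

6

Look for the largest jump between consecutive ionization energies: IE7/IE6 ≈ 5.3, far larger than any earlier ratio.
That jump marks the point where a core electron is being removed. So the atom has 6 valence electrons.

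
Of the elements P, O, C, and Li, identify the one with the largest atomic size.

Li

Across a period the added protons contract the valence shell; down a group each new principal shell makes the atom larger.
Neither a single period nor a single group — weigh both effects.
C > O: both are in period 2; the period trend gives C the larger value.
P > C: period and group pull opposite ways; the down-group shift dominates (111 vs 75 pm).
Li > P: period and group pull opposite ways; the across-period shift dominates (133 vs 111 pm).
Tabulated atomic radius (pm): Li 133, C 75, O 63, P 111.
The largest atomic size among these belongs to Li.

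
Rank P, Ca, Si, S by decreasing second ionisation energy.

Consider each +1 ion: P⁺ still has 4 valence electrons; Ca⁺ still has 1 valence electron; Si⁺ still has 3 valence electrons; S⁺ still has 5 valence electrons.
All are still removing valence electrons, so compare the +1 ions as you would atoms: IE_2 generally rises across a period (higher Z_eff) and falls down a group (larger shell), subject to the usual subshell exceptions.
Valence configurations: P⁺ [Ne]3s²3p², Ca⁺ [Ar]4s¹, Si⁺ [Ne]3s²3p¹, S⁺ [Ne]3s²3p³.
Tabulated IE_2 (kJ/mol): P 1907, Ca 1145, Si 1577, S 2252.
Putting it together, IE_2: Ca < Si < P < S.

S > P > Si > Ca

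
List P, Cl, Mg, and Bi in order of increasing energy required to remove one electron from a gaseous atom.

Mg is in period 3, group 2; P is in period 3, group 15; Cl is in period 3, group 17; Bi is in period 6, group 15.
Removing the outermost electron gets harder across a period and easier down a group.
Neither a single period nor a single group — weigh both effects.
Mg > Bi: period and group pull opposite ways; the down-group shift dominates (738 vs 703 kJ/mol).
P > Mg: both are in period 3; the period trend gives P the larger value.
Cl > P: both are in period 3; the period trend gives Cl the larger value.
Tabulated first ionization energy (kJ/mol): Mg 738, P 1012, Cl 1251, Bi 703.
So from lowest to highest: Bi < Mg < P < Cl.

Bi < Mg < P < Cl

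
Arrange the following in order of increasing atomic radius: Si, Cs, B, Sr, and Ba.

B, Si, Sr, Ba, Cs

B is in period 2, group 13; Si is in period 3, group 14; Sr is in period 5, group 2; Cs is in period 6, group 1; Ba is in period 6, group 2.
Moving right in a period, electrons are added to the same shell under a stronger nuclear pull, so atoms get smaller; moving down, a new shell is opened and atoms get larger.
Neither a single period nor a single group — weigh both effects.
Si > B: the two effects oppose for this pair; the down-group effect wins (116 vs 85 pm).
Sr > Si: both effects reinforce here, so Sr is clearly the larger of the two.
Ba > Sr: they share group 2; the group trend gives Ba the larger value.
Cs > Ba: Cs lies to the left of Ba in period 6, so the across-period effect alone puts Cs larger.
For reference (pm): B 85, Si 116, Sr 185, Cs 232, Ba 196.
So from smallest to largest: B < Si < Sr < Ba < Cs.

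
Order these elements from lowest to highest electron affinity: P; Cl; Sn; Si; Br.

Si is in period 3, group 14; P is in period 3, group 15; Cl is in period 3, group 17; Br is in period 4, group 17; Sn is in period 5, group 14.
Atoms with high Z_eff and room in the valence shell (especially the halogens) have the most exothermic electron affinities.
These span different periods and groups, so the two trends combine.
Sn > P: this pair runs against the simple trend — see the exception note.
Si > Sn: Si sits above Sn in group 14, so the down-group effect alone puts Si higher.
Br > Si: period and group pull opposite ways; the across-period shift dominates (325 vs 134 kJ/mol).
Cl > Br: they share group 17; the group trend gives Cl the larger value.
Note the exception: Sn has a higher electron affinity than P, contrary to the simple trend — adding an electron to P's half-filled np³ subshell costs electron-pairing energy.
Note the exception: Si has a higher electron affinity than P, contrary to the simple trend — adding an electron to P's half-filled 3p³ is unfavourable, so Si (3p²) has the more exothermic EA.
Tabulated electron affinity (kJ/mol): Si 134, P 72, Cl 349, Br 325, Sn 107.
So from lowest to highest: P < Sn < Si < Br < Cl.

P < Sn < Si < Br < Cl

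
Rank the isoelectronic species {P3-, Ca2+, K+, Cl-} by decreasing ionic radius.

P3- > Cl- > K+ > Ca2+

All of these have 18 electrons, so size is governed by nuclear charge alone: the more protons, the stronger the pull on the same electron cloud, and the smaller the ion.
Nuclear charges: Ca2+ (Z=20), K+ (Z=19), Cl- (Z=17), P3- (Z=15).
Largest to smallest: P3- > Cl- > K+ > Ca2+.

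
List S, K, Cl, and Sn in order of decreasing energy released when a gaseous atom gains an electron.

Cl > S > Sn > K

S is in period 3, group 16; Cl is in period 3, group 17; K is in period 4, group 1; Sn is in period 5, group 14.
Electron affinity generally becomes more exothermic across a period toward the halogens and less exothermic down a group.
Neither a single period nor a single group — weigh both effects.
Sn > K: the two effects oppose for this pair; the across-period effect wins (107 vs 48 kJ/mol).
S > Sn: both effects reinforce here, so S is clearly the higher of the two.
Cl > S: both are in period 3; the period trend gives Cl the larger value.
Approximate values (kJ/mol): S 200, Cl 349, K 48, Sn 107.
So from highest to lowest: Cl > S > Sn > K.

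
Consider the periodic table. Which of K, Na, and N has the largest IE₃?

The third ionization energy removes an electron from the +2 ion. For each element: K²⁺ is already 1 electron into the core; Na²⁺ is already 1 electron into the core; N²⁺ still has 3 valence electrons.
Usually core removal costs more than valence removal, but here the competition is close: a tightly held n=2 valence electron can cost more to remove than an n=3 core electron, so the actual values have to decide it.
The numbers (kJ/mol): K 4420, Na 6910, N 4578.
Hence IE_3: K < N < Na.

Na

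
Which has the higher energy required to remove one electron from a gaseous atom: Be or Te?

IE₁ increases left→right with effective nuclear charge and decreases top→bottom as the valence shell moves farther out.
Neither a single period nor a single group — weigh both effects.
Be > Te: period and group pull opposite ways; the down-group shift dominates (900 vs 869 kJ/mol).
Tabulated first ionization energy (kJ/mol): Be 900, Te 869.
So Be has the higher energy required to remove one electron from a gaseous atom (Be > Te).

Be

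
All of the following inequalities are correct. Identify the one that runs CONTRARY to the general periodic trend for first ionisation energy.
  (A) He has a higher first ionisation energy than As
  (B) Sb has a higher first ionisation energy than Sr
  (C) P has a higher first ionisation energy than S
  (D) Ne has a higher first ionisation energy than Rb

The general trend: first ionisation energy increases across a period and decreases down a group.
(A) He (period 1, group 18) vs As (period 4, group 15): the stated order agrees with the simple trend.
(B) Sb (period 5, group 15) vs Sr (period 5, group 2): the stated order agrees with the simple trend.
(C) P (period 3, group 15) vs S (period 3, group 16): the stated order contradicts the simple trend.
(D) Ne (period 2, group 18) vs Rb (period 5, group 1): the stated order agrees with the simple trend.
The exception is (C): S (3p⁴) ionizes more easily than half-filled P (3p³) because the paired 3p electron in S is pushed out by e⁻–e⁻ repulsion.

(C)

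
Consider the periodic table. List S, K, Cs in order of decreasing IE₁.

S is in period 3, group 16; K is in period 4, group 1; Cs is in period 6, group 1.
IE₁ increases left→right with effective nuclear charge and decreases top→bottom as the valence shell moves farther out.
Neither a single period nor a single group — weigh both effects.
K > Cs: K sits above Cs in group 1, so the down-group effect alone puts K higher.
S > K: relative to K, both the across-period and down-group shifts push S's first ionization energy up.
For reference (kJ/mol): S 1000, K 419, Cs 376.
So from highest to lowest: S > K > Cs.

S > K > Cs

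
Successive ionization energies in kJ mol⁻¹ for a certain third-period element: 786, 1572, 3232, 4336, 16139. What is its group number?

Group 14

Look for the largest jump between consecutive ionization energies: IE5/IE4 ≈ 3.7, far larger than any earlier ratio.
That jump marks the point where a core electron is being removed. So the atom has 4 valence electrons.
A main-group element with 4 valence electrons is in group 14.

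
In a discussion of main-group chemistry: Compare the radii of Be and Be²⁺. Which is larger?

Be

Forming Be²⁺ removes 2 electrons from Be. Fewer electrons for the same nuclear charge means less shielding and a higher Z_eff on the remaining electrons, and for main-group metals the entire outer shell is lost.
A cation is smaller than its parent atom: Be²⁺ < Be.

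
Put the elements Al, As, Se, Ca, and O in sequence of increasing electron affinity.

Ca < Al < As < O < Se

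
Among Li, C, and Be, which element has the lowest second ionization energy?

Be

Consider each +1 ion: Li⁺ is the bare [He] core; C⁺ still has 3 valence electrons; Be⁺ still has 1 valence electron.
Pulling an electron out of a noble-gas core costs far more than removing a remaining valence electron, so Li sits at the high end of IE_2.
Valence configurations: C⁺ [He]2s²2p¹, Be⁺ [He]2s¹.
Tabulated IE_2 (kJ/mol): Li 7298, C 2353, Be 1757.
Overall IE_2 order: Be < C < Li.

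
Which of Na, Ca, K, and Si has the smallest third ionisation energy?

Consider each +2 ion: Na²⁺ is already 1 electron into the core; Ca²⁺ is the bare [Ar] core; K²⁺ is already 1 electron into the core; Si²⁺ still has 2 valence electrons.
Pulling an electron out of a noble-gas core costs far more than removing a remaining valence electron, so K, Ca and Na sit at the high end of IE_3.
Tabulated IE_3 (kJ/mol): Na 6910, Ca 4912, K 4420, Si 3232.
Overall IE_3 order: Si < K < Ca < Na.

Si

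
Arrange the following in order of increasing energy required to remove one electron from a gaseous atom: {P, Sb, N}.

Sb, P, N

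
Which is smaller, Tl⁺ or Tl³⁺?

Both ions have Z = 81 protons, but Tl³⁺ has lost more electrons, so its remaining electrons feel a larger effective nuclear charge per electron and are pulled in more tightly.
Higher positive charge → smaller ion, so Tl⁺ > Tl³⁺.

Tl³⁺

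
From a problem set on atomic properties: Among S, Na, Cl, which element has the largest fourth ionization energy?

Na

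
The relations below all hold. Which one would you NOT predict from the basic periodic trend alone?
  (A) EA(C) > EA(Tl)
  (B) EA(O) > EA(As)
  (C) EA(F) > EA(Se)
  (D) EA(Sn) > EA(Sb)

(D)

The general trend: electron affinity increases across a period and decreases down a group.
(A) C (period 2, group 14) vs Tl (period 6, group 13): the stated order agrees with the simple trend.
(B) O (period 2, group 16) vs As (period 4, group 15): the stated order agrees with the simple trend.
(C) F (period 2, group 17) vs Se (period 4, group 16): the stated order agrees with the simple trend.
(D) Sn (period 5, group 14) vs Sb (period 5, group 15): the stated order contradicts the simple trend.
The exception is (D): adding an electron to Sb's half-filled 5p³ is unfavourable, so Sn has the more exothermic EA.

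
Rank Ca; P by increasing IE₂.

Ca < P

The second ionization energy removes an electron from the +1 ion. For each element: Ca⁺ still has 1 valence electron; P⁺ still has 4 valence electrons.
All are still removing valence electrons, so compare the +1 ions as you would atoms: IE_2 generally rises across a period (higher Z_eff) and falls down a group (larger shell), subject to the usual subshell exceptions.
Valence configurations: Ca⁺ [Ar]4s¹, P⁺ [Ne]3s²3p².
The numbers (kJ/mol): Ca 1145, P 1907.
So the second ionization energies run Ca < P.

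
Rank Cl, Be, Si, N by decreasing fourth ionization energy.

Be > N > Cl > Si

The fourth ionization energy removes an electron from the +3 ion. For each element: Cl³⁺ still has 4 valence electrons; Be³⁺ is already 1 electron into the core; Si³⁺ still has 1 valence electron; N³⁺ still has 2 valence electrons.
Pulling an electron out of a noble-gas core costs far more than removing a remaining valence electron, so Be sits at the high end of IE_4.
Valence configurations: Cl³⁺ [Ne]3s²3p², Si³⁺ [Ne]3s¹, N³⁺ [He]2s².
Tabulated IE_4 (kJ/mol): Cl 5159, Be 21007, Si 4356, N 7475.
Putting it together, IE_4: Si < Cl < N < Be.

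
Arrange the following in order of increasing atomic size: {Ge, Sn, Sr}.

Ge is in period 4, group 14; Sr is in period 5, group 2; Sn is in period 5, group 14.
Across a period the added protons contract the valence shell; down a group each new principal shell makes the atom larger.
Neither a single period nor a single group — weigh both effects.
Sn > Ge: Sn sits below Ge in group 14, so the down-group effect alone puts Sn larger.
Sr > Sn: both are in period 5; the period trend gives Sr the larger value.
For reference (pm): Ge 121, Sr 185, Sn 140.
So from smallest to largest: Ge < Sn < Sr.

Ge, Sn, Sr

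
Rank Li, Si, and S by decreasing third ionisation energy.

Consider each +2 ion: Li²⁺ is already 1 electron into the core; Si²⁺ still has 2 valence electrons; S²⁺ still has 4 valence electrons.
Core electrons are held far more tightly than valence electrons, so Li tops the IE_3 order.
Valence configurations: Si²⁺ [Ne]3s², S²⁺ [Ne]3s²3p².
Tabulated IE_3 (kJ/mol): Li 11815, Si 3232, S 3357.
Overall IE_3 order: Si < S < Li.

Li, S, Si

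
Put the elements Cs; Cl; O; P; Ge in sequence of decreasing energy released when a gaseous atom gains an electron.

Adding an electron releases more energy for atoms nearer the top right (short of the noble gases).
These span different periods and groups, so the two trends combine.
P > Cs: relative to Cs, both the across-period and down-group shifts push P's electron affinity up.
Ge > P: this pair runs against the simple trend — see the exception note.
O > Ge: relative to Ge, both the across-period and down-group shifts push O's electron affinity up.
Cl > O: the two effects oppose for this pair; the across-period effect wins (349 vs 141 kJ/mol).
Note the exception: Ge has a higher electron affinity than P, contrary to the simple trend — adding an electron to P's half-filled np³ subshell costs electron-pairing energy.
Approximate values (kJ/mol): O 141, P 72, Cl 349, Ge 119, Cs 46.
So from highest to lowest: Cl > O > Ge > P > Cs.

Cl > O > Ge > P > Cs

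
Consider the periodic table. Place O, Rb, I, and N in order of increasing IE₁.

Rb < I < O < N

N is in period 2, group 15; O is in period 2, group 16; Rb is in period 5, group 1; I is in period 5, group 17.
Across a period the outer electron is held more tightly (higher IE₁); down a group it sits in a higher shell, more shielded, and comes off more easily.
Here both period and group differ, so the two effects have to be weighed against each other.
I > Rb: both are in period 5; the period trend gives I the larger value.
O > I: period and group pull opposite ways; the down-group shift dominates (1314 vs 1008 kJ/mol).
N > O: this pair runs against the simple trend — see the exception note.
Note the exception: N has a higher first ionization energy than O, contrary to the simple trend — pairing an electron in O's 2p⁴ costs repulsion energy, so O ionizes more easily than half-filled N (2p³).
For reference (kJ/mol): N 1402, O 1314, Rb 403, I 1008.
So from lowest to highest: Rb < I < O < N.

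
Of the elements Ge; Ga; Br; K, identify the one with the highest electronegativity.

K is in period 4, group 1; Ga is in period 4, group 13; Ge is in period 4, group 14; Br is in period 4, group 17.
Smaller atoms with higher effective nuclear charge are more electronegative.
All lie in period 4, so electronegativity increases left to right.
The highest electronegativity among these belongs to Br.

Br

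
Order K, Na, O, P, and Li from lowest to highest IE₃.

P < K < O < Na < Li

IE_3 is the cost of taking one more electron from the +2 cation: K²⁺ is already 1 electron into the core; Na²⁺ is already 1 electron into the core; O²⁺ still has 4 valence electrons; P²⁺ still has 3 valence electrons; Li²⁺ is already 1 electron into the core.
Usually core removal costs more than valence removal, but here the competition is close: a tightly held n=2 valence electron can cost more to remove than an n=3 core electron, so the actual values have to decide it.
Valence configurations: O²⁺ [He]2s²2p², P²⁺ [Ne]3s²3p¹.
Approximate IE_3 values (kJ/mol): K 4420, Na 6910, O 5300, P 2914, Li 11815.
Hence IE_3: P < K < O < Na < Li.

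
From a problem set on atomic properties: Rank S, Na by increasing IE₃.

S, Na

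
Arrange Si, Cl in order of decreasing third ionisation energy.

IE_3 is the cost of taking one more electron from the +2 cation: Si²⁺ still has 2 valence electrons; Cl²⁺ still has 5 valence electrons.
All are still removing valence electrons, so compare the +2 ions as you would atoms: IE_3 generally rises across a period (higher Z_eff) and falls down a group (larger shell), subject to the usual subshell exceptions.
Valence configurations: Si²⁺ [Ne]3s², Cl²⁺ [Ne]3s²3p³.
The numbers (kJ/mol): Si 3232, Cl 3822.
Hence IE_3: Si < Cl.

Cl > Si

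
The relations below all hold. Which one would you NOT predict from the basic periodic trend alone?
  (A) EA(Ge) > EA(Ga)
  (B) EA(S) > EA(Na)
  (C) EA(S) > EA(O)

(C)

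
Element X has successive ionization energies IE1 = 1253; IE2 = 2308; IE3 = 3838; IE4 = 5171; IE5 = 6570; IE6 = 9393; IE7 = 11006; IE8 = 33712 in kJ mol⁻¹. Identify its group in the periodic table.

Group 17

Look for the largest jump between consecutive ionization energies: IE8/IE7 ≈ 3.1, far larger than any earlier ratio.
That jump marks the point where a core electron is being removed. So the atom has 7 valence electrons.
A main-group element with 7 valence electrons is in group 17.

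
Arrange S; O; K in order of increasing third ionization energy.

IE_3 is the cost of taking one more electron from the +2 cation: S²⁺ still has 4 valence electrons; O²⁺ still has 4 valence electrons; K²⁺ is already 1 electron into the core.
Usually core removal costs more than valence removal, but here the competition is close: a tightly held n=2 valence electron can cost more to remove than an n=3 core electron, so the actual values have to decide it.
Valence configurations: S²⁺ [Ne]3s²3p², O²⁺ [He]2s²2p².
Approximate IE_3 values (kJ/mol): S 3357, O 5300, K 4420.
Putting it together, IE_3: S < K < O.

S, K, O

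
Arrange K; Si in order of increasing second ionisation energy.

Si, K

After 1 electron has been removed, what remains? K⁺ is the bare [Ar] core; Si⁺ still has 3 valence electrons.
Breaking into a closed-shell core is much more expensive than removing a leftover valence electron — K has the largest IE_2 here.
The numbers (kJ/mol): K 3052, Si 1577.
So the second ionization energies run Si < K.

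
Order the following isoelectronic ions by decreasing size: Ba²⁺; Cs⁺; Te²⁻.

Te²⁻ > Cs⁺ > Ba²⁺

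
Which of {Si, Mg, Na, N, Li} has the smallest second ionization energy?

After 1 electron has been removed, what remains? Si⁺ still has 3 valence electrons; Mg⁺ still has 1 valence electron; Na⁺ is the bare [Ne] core; N⁺ still has 4 valence electrons; Li⁺ is the bare [He] core.
Breaking into a closed-shell core is much more expensive than removing a leftover valence electron — Na and Li have the largest IE_2 here.
Valence configurations: Si⁺ [Ne]3s²3p¹, Mg⁺ [Ne]3s¹, N⁺ [He]2s²2p².
Tabulated IE_2 (kJ/mol): Si 1577, Mg 1451, Na 4562, N 2856, Li 7298.
Overall IE_2 order: Mg < Si < N < Na < Li.

Mg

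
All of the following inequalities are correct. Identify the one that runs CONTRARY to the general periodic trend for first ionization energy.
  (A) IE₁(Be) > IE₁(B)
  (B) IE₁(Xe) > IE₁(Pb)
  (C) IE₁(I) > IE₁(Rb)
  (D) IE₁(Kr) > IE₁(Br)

(A)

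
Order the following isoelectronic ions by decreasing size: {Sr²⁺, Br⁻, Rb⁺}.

Br⁻ > Rb⁺ > Sr²⁺

All of these have 36 electrons, so size is governed by nuclear charge alone: the more protons, the stronger the pull on the same electron cloud, and the smaller the ion.
Nuclear charges: Sr²⁺ (Z=38), Rb⁺ (Z=37), Br⁻ (Z=35).
Largest to smallest: Br⁻ > Rb⁺ > Sr²⁺.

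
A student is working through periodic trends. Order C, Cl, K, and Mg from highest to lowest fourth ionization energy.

Consider each +3 ion: C³⁺ still has 1 valence electron; Cl³⁺ still has 4 valence electrons; K³⁺ is already 2 electrons into the core; Mg³⁺ is already 1 electron into the core.
Usually core removal costs more than valence removal, but here the competition is close: a tightly held n=2 valence electron can cost more to remove than an n=3 core electron, so the actual values have to decide it.
Valence configurations: C³⁺ [He]2s¹, Cl³⁺ [Ne]3s²3p².
The numbers (kJ/mol): C 6223, Cl 5159, K 5877, Mg 10543.
So the fourth ionization energies run Cl < K < C < Mg.

Mg, C, K, Cl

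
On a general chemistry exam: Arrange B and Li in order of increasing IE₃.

B, Li

IE_3 is the cost of taking one more electron from the +2 cation: B²⁺ still has 1 valence electron; Li²⁺ is already 1 electron into the core.
Pulling an electron out of a noble-gas core costs far more than removing a remaining valence electron, so Li sits at the high end of IE_3.
The numbers (kJ/mol): B 3660, Li 11815.
Overall IE_3 order: B < Li.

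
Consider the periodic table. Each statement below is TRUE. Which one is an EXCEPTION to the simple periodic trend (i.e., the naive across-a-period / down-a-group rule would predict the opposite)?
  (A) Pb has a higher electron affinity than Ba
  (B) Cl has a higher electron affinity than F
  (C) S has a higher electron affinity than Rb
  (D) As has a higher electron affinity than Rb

The general trend: electron affinity increases across a period and decreases down a group.
(A) Pb (period 6, group 14) vs Ba (period 6, group 2): the stated order agrees with the simple trend.
(B) Cl (period 3, group 17) vs F (period 2, group 17): the stated order contradicts the simple trend.
(C) S (period 3, group 16) vs Rb (period 5, group 1): the stated order agrees with the simple trend.
(D) As (period 4, group 15) vs Rb (period 5, group 1): the stated order agrees with the simple trend.
The exception is (B): F's small 2p subshell makes the incoming electron feel strong e⁻–e⁻ repulsion, so Cl actually releases more energy on gaining an electron.

(B)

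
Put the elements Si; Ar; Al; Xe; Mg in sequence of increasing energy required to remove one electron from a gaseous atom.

Al, Mg, Si, Xe, Ar

Mg is in period 3, group 2; Al is in period 3, group 13; Si is in period 3, group 14; Ar is in period 3, group 18; Xe is in period 5, group 18.
Removing the outermost electron gets harder across a period and easier down a group.
These span different periods and groups, so the two trends combine.
Mg > Al: this pair runs against the simple trend — see the exception note.
Si > Mg: both are in period 3; the period trend gives Si the larger value.
Xe > Si: the two effects oppose for this pair; the across-period effect wins (1170 vs 786 kJ/mol).
Ar > Xe: Ar sits above Xe in group 18, so the down-group effect alone puts Ar higher.
Note the exception: Mg has a higher first ionization energy than Al, contrary to the simple trend — Al's single 3p electron is easier to remove than one from Mg's filled 3s².
Tabulated first ionization energy (kJ/mol): Mg 738, Al 578, Si 786, Ar 1521, Xe 1170.
So from lowest to highest: Al < Mg < Si < Xe < Ar.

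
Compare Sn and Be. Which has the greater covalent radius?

Be is in period 2, group 2; Sn is in period 5, group 14.
Radius decreases left→right (rising Z_eff, same n) and increases top→bottom (higher n).
These span different periods and groups, so the two trends combine.
Sn > Be: the two effects oppose for this pair; the down-group effect wins (140 vs 102 pm).
For reference (pm): Be 102, Sn 140.
So Sn has the greater covalent radius (Sn > Be).

Sn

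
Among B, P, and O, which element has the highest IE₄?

B

The fourth ionization energy removes an electron from the +3 ion. For each element: B³⁺ is the bare [He] core; P³⁺ still has 2 valence electrons; O³⁺ still has 3 valence electrons.
Core electrons are held far more tightly than valence electrons, so B tops the IE_4 order.
Valence configurations: P³⁺ [Ne]3s², O³⁺ [He]2s²2p¹.
Tabulated IE_4 (kJ/mol): B 25026, P 4964, O 7469.
So the fourth ionization energies run P < O < B.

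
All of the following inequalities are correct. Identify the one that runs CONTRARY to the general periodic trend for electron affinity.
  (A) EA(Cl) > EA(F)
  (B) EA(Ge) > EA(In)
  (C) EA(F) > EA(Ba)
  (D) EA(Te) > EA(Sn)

The general trend: electron affinity increases across a period and decreases down a group.
(A) Cl (period 3, group 17) vs F (period 2, group 17): the stated order contradicts the simple trend.
(B) Ge (period 4, group 14) vs In (period 5, group 13): the stated order agrees with the simple trend.
(C) F (period 2, group 17) vs Ba (period 6, group 2): the stated order agrees with the simple trend.
(D) Te (period 5, group 16) vs Sn (period 5, group 14): the stated order agrees with the simple trend.
The exception is (A): F's small 2p subshell makes the incoming electron feel strong e⁻–e⁻ repulsion, so Cl actually releases more energy on gaining an electron.

(A)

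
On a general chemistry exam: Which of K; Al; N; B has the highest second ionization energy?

K

Consider each +1 ion: K⁺ is the bare [Ar] core; Al⁺ still has 2 valence electrons; N⁺ still has 4 valence electrons; B⁺ still has 2 valence electrons.
Pulling an electron out of a noble-gas core costs far more than removing a remaining valence electron, so K sits at the high end of IE_2.
Valence configurations: Al⁺ [Ne]3s², N⁺ [He]2s²2p², B⁺ [He]2s².
The numbers (kJ/mol): K 3052, Al 1817, N 2856, B 2427.
Putting it together, IE_2: Al < B < N < K.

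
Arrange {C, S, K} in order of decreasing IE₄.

C > K > S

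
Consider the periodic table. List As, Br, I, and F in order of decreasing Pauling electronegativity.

F > Br > I > As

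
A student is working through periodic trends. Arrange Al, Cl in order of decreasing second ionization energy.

The second ionization energy removes an electron from the +1 ion. For each element: Al⁺ still has 2 valence electrons; Cl⁺ still has 6 valence electrons.
All are still removing valence electrons, so compare the +1 ions as you would atoms: IE_2 generally rises across a period (higher Z_eff) and falls down a group (larger shell), subject to the usual subshell exceptions.
Valence configurations: Al⁺ [Ne]3s², Cl⁺ [Ne]3s²3p⁴.
The numbers (kJ/mol): Al 1817, Cl 2298.
Hence IE_2: Al < Cl.

Cl > Al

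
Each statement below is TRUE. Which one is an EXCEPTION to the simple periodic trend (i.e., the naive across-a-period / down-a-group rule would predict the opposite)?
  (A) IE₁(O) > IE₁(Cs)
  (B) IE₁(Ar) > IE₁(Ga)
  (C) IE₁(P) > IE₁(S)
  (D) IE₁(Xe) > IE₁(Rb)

The general trend: first ionisation energy increases across a period and decreases down a group.
(A) O (period 2, group 16) vs Cs (period 6, group 1): the stated order agrees with the simple trend.
(B) Ar (period 3, group 18) vs Ga (period 4, group 13): the stated order agrees with the simple trend.
(C) P (period 3, group 15) vs S (period 3, group 16): the stated order contradicts the simple trend.
(D) Xe (period 5, group 18) vs Rb (period 5, group 1): the stated order agrees with the simple trend.
The exception is (C): S (3p⁴) ionizes more easily than half-filled P (3p³) because the paired 3p electron in S is pushed out by e⁻–e⁻ repulsion.

(C)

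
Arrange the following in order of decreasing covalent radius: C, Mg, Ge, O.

Mg, Ge, C, O

Moving right in a period, electrons are added to the same shell under a stronger nuclear pull, so atoms get smaller; moving down, a new shell is opened and atoms get larger.
These span different periods and groups, so the two trends combine.
C > O: C lies to the left of O in period 2, so the across-period effect alone puts C larger.
Ge > C: they share group 14; the group trend gives Ge the larger value.
Mg > Ge: the two effects oppose for this pair; the across-period effect wins (139 vs 121 pm).
Approximate values (pm): C 75, O 63, Mg 139, Ge 121.
So from largest to smallest: Mg > Ge > C > O.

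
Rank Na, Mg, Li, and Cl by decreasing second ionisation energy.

Li > Na > Cl > Mg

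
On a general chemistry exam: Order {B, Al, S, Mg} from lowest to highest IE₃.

Al, S, B, Mg

After 2 electrons have been removed, what remains? B²⁺ still has 1 valence electron; Al²⁺ still has 1 valence electron; S²⁺ still has 4 valence electrons; Mg²⁺ is the bare [Ne] core.
Breaking into a closed-shell core is much more expensive than removing a leftover valence electron — Mg has the largest IE_3 here.
Valence configurations: B²⁺ [He]2s¹, Al²⁺ [Ne]3s¹, S²⁺ [Ne]3s²3p².
Tabulated IE_3 (kJ/mol): B 3660, Al 2745, S 3357, Mg 7733.
Putting it together, IE_3: Al < S < B < Mg.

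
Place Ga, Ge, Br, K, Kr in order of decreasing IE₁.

K is in period 4, group 1; Ga is in period 4, group 13; Ge is in period 4, group 14; Br is in period 4, group 17; Kr is in period 4, group 18.
Removing the outermost electron gets harder across a period and easier down a group.
All lie in period 4, so first ionization energy increases left to right.
So from highest to lowest: Kr > Br > Ge > Ga > K.

Kr > Br > Ge > Ga > K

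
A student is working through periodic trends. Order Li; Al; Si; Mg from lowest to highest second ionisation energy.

Mg < Si < Al < Li

After 1 electron has been removed, what remains? Li⁺ is the bare [He] core; Al⁺ still has 2 valence electrons; Si⁺ still has 3 valence electrons; Mg⁺ still has 1 valence electron.
Breaking into a closed-shell core is much more expensive than removing a leftover valence electron — Li has the largest IE_2 here.
Valence configurations: Al⁺ [Ne]3s², Si⁺ [Ne]3s²3p¹, Mg⁺ [Ne]3s¹.
Si⁺ loses a lone 3p electron whereas Al⁺ must break into a filled 3s² pair, so IE_2(Al) > IE_2(Si) even though Si has the higher nuclear charge.
Approximate IE_2 values (kJ/mol): Li 7298, Al 1817, Si 1577, Mg 1451.
Hence IE_2: Mg < Si < Al < Li.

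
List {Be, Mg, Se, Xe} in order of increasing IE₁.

Be is in period 2, group 2; Mg is in period 3, group 2; Se is in period 4, group 16; Xe is in period 5, group 18.
Across a period the outer electron is held more tightly (higher IE₁); down a group it sits in a higher shell, more shielded, and comes off more easily.
Here both period and group differ, so the two effects have to be weighed against each other.
Be > Mg: they share group 2; the group trend gives Be the larger value.
Se > Be: the two effects oppose for this pair; the across-period effect wins (941 vs 900 kJ/mol).
Xe > Se: period and group pull opposite ways; the across-period shift dominates (1170 vs 941 kJ/mol).
Tabulated first ionization energy (kJ/mol): Be 900, Mg 738, Se 941, Xe 1170.
So from lowest to highest: Mg < Be < Se < Xe.

Mg, Be, Se, Xe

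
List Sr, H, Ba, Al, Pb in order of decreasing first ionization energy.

Across a period the outer electron is held more tightly (higher IE₁); down a group it sits in a higher shell, more shielded, and comes off more easily.
Here both period and group differ, so the two effects have to be weighed against each other.
Sr > Ba: they share group 2; the group trend gives Sr the larger value.
Al > Sr: both effects reinforce here, so Al is clearly the higher of the two.
Pb > Al: the two effects oppose for this pair; the across-period effect wins (716 vs 578 kJ/mol).
H > Pb: period and group pull opposite ways; the down-group shift dominates (1312 vs 716 kJ/mol).
Tabulated first ionization energy (kJ/mol): H 1312, Al 578, Sr 550, Ba 503, Pb 716.
So from highest to lowest: H > Pb > Al > Sr > Ba.

H > Pb > Al > Sr > Ba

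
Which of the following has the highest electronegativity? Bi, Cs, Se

Se

Se is in period 4, group 16; Cs is in period 6, group 1; Bi is in period 6, group 15.
EN rises left→right (higher Z_eff, smaller atoms) and falls top→bottom (larger, more shielded atoms).
Neither a single period nor a single group — weigh both effects.
Bi > Cs: Bi lies to the right of Cs in period 6, so the across-period effect alone puts Bi higher.
Se > Bi: both effects reinforce here, so Se is clearly the higher of the two.
Tabulated electronegativity (Pauling): Se 2.55, Cs 0.79, Bi 2.02.
The highest electronegativity among these belongs to Se.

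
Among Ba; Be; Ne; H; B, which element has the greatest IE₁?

Ne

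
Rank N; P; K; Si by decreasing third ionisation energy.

N > K > Si > P

The third ionization energy removes an electron from the +2 ion. For each element: N²⁺ still has 3 valence electrons; P²⁺ still has 3 valence electrons; K²⁺ is already 1 electron into the core; Si²⁺ still has 2 valence electrons.
Usually core removal costs more than valence removal, but here the competition is close: a tightly held n=2 valence electron can cost more to remove than an n=3 core electron, so the actual values have to decide it.
Valence configurations: N²⁺ [He]2s²2p¹, P²⁺ [Ne]3s²3p¹, Si²⁺ [Ne]3s².
P²⁺ loses a lone 3p electron whereas Si²⁺ must break into a filled 3s² pair, so IE_3(Si) > IE_3(P) even though P has the higher nuclear charge.
The numbers (kJ/mol): N 4578, P 2914, K 4420, Si 3232.
Putting it together, IE_3: P < Si < K < N.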